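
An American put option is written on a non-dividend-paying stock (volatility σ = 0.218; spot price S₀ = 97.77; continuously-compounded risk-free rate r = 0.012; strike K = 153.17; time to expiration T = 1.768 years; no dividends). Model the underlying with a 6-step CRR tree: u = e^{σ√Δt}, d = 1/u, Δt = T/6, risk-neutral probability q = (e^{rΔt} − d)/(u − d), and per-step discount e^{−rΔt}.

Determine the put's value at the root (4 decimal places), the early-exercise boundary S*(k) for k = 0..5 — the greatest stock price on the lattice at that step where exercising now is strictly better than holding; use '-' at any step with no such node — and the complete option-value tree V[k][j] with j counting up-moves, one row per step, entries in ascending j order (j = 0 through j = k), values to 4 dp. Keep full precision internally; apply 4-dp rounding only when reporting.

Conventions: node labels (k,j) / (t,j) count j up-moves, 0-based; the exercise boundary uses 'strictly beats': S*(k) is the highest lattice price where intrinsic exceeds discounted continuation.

price = 55.4000
boundary = 97.7700 86.8585 97.7700 110.0522 97.7700 110.0522
tree:
55.4000
66.3115 43.4991
76.0052 55.4000 31.1989
84.6171 66.3115 43.1178 18.7898
92.2679 76.0052 55.4000 29.3762 7.7029
99.0648 84.6171 66.3115 43.1178 15.0213 0.0000
105.1031 92.2679 76.0052 55.4000 29.2926 0.0000 0.0000

Δt=0.29467  u=1.12562  d=0.88840  q=0.48538  discount=0.99647
step 6 (expiry): payoffs max(K−S,0) = 105.1031 92.2679 76.0052 55.4000 29.2926 0.0000 0.0000
step 5: (k=5,j=0): S=54.1052, K−S=99.0648, hold=98.5241 ⇒ V=99.0648 exercise | (k=5,j=1): S=68.5529, K−S=84.6171, hold=84.0765 ⇒ V=84.6171 exercise | (k=5,j=2): S=86.8585, K−S=66.3115, hold=65.7708 ⇒ V=66.3115 exercise | (k=5,j=3): S=110.0522, K−S=43.1178, hold=42.5771 ⇒ V=43.1178 exercise | (k=5,j=4): S=139.4394, K−S=13.7306, hold=15.0213 ⇒ V=15.0213 continue | (k=5,j=5): S=176.6737, K−S=0.0000, hold=0.0000 ⇒ V=0.0000 continue  boundary S*=110.0522
step 4: (k=4,j=0): S=60.9021, K−S=92.2679, hold=91.7272 ⇒ V=92.2679 exercise | (k=4,j=1): S=77.1648, K−S=76.0052, hold=75.4646 ⇒ V=76.0052 exercise | (k=4,j=2): S=97.7700, K−S=55.4000, hold=54.8593 ⇒ V=55.4000 exercise | (k=4,j=3): S=123.8774, K−S=29.2926, hold=29.3762 ⇒ V=29.3762 continue | (k=4,j=4): S=156.9563, K−S=0.0000, hold=7.7029 ⇒ V=7.7029 continue  boundary S*=97.7700
step 3: (k=3,j=0): S=68.5529, K−S=84.6171, hold=84.0765 ⇒ V=84.6171 exercise | (k=3,j=1): S=86.8585, K−S=66.3115, hold=65.7708 ⇒ V=66.3115 exercise | (k=3,j=2): S=110.0522, K−S=43.1178, hold=42.6175 ⇒ V=43.1178 exercise | (k=3,j=3): S=139.4394, K−S=13.7306, hold=18.7898 ⇒ V=18.7898 continue  boundary S*=110.0522
step 2: (k=2,j=0): S=77.1648, K−S=76.0052, hold=75.4646 ⇒ V=76.0052 exercise | (k=2,j=1): S=97.7700, K−S=55.4000, hold=54.8593 ⇒ V=55.4000 exercise | (k=2,j=2): S=123.8774, K−S=29.2926, hold=31.1989 ⇒ V=31.1989 continue  boundary S*=97.7700
step 1: (k=1,j=0): S=86.8585, K−S=66.3115, hold=65.7708 ⇒ V=66.3115 exercise | (k=1,j=1): S=110.0522, K−S=43.1178, hold=43.4991 ⇒ V=43.4991 continue  boundary S*=86.8585
step 0: (k=0,j=0): S=97.7700, K−S=55.4000, hold=55.0438 ⇒ V=55.4000 exercise  boundary S*=97.7700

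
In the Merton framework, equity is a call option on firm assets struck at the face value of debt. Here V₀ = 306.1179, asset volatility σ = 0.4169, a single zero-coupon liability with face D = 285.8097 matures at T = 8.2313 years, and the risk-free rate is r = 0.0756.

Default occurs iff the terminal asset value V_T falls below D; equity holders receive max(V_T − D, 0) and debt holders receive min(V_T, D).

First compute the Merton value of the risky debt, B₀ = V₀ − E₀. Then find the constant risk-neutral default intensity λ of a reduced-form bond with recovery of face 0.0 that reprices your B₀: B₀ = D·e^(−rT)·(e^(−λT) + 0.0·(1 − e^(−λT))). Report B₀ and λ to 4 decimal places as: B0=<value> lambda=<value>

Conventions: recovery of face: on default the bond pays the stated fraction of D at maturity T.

Apply the equity-as-call identities (strike 285.8097, horizon 8.2313 years):
d₁ = [ln(V₀/D) + (r + σ²/2)T] / (σ√T)
   = [ln(306.1179/285.8097) + (0.0756 + 0.5·0.4169²)·8.2313] / (0.4169·√8.2313)
   = [0.068644 + 1.337609] / 1.196096 = 1.175703
d₂ = d₁ − σ√T = 1.175703 − 1.196096 = -0.020394
N(d₁) = 0.880143,  N(d₂) = 0.491865,  e^(−rT) = 0.536716
E₀ = V₀·N(d₁) − D·e^(−rT)·N(d₂)
   = 306.1179·0.880143 − 285.8097·0.536716·0.491865 = 193.976199
B₀ = V₀ − E₀ = 306.1179 − 193.976199 = 112.141701
e^(−λT) = (B₀·e^(rT)/D − 0)/(1 − 0) = (112.1417·1.863183/285.8097 − 0)/1 = 0.73104762
λ = −ln(0.73104762)/8.2313 = 0.038059

B0=112.1417 lambda=0.0381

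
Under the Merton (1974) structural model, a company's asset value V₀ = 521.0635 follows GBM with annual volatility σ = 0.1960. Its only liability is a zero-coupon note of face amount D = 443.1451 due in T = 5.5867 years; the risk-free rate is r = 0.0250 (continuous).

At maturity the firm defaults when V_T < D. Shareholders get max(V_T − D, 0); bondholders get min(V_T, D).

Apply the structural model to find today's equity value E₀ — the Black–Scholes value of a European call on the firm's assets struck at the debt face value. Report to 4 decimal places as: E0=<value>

E0=167.4060

Apply the equity-as-call identities (strike 443.1451, horizon 5.5867 years):
d₁ = [ln(V₀/D) + (r + σ²/2)T] / (σ√T)
   = [ln(521.0635/443.1451) + (0.0250 + 0.5·0.1960²)·5.5867] / (0.1960·√5.5867)
   = [0.161975 + 0.246977] / 0.463270 = 0.882751
d₂ = d₁ − σ√T = 0.882751 − 0.463270 = 0.419481
N(d₁) = 0.811314,  N(d₂) = 0.662568,  e^(−rT) = 0.869647
E₀ = V₀·N(d₁) − D·e^(−rT)·N(d₂)
   = 521.0635·0.811314 − 443.1451·0.869647·0.662568 = 167.406049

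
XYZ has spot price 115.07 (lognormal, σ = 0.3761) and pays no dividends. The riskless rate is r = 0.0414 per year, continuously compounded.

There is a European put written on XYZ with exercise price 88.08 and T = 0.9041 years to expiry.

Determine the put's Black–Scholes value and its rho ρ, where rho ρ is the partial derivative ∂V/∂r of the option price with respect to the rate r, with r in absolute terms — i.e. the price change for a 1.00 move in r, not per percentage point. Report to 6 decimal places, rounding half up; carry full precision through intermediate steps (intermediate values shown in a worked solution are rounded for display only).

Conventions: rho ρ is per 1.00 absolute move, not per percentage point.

price = 3.834050
ρ = -19.205770

σ√T = 0.3761·√0.9041 = 0.357612
d₁ = (ln(S/K) + (r+σ²/2)T) / (σ√T) = (ln(115.07/88.08) + (0.0414+0.3761²/2)·0.9041) / 0.357612 = (0.267295 + 0.101373) / 0.357612 = 1.030917
d₂ = d₁ − σ√T = 1.030917 − 0.357612 = 0.673306
e^{−rT} = 0.963262
N(−d₁) = 0.151290,  N(−d₂) = 0.250376
Put price V = K·e^{−rT}·N(−d₂) − S·N(−d₁) = 21.242971 − 17.408922 = 3.834050
ρ = −K·T·e^{−rT}·N(−d₂) = -19.205770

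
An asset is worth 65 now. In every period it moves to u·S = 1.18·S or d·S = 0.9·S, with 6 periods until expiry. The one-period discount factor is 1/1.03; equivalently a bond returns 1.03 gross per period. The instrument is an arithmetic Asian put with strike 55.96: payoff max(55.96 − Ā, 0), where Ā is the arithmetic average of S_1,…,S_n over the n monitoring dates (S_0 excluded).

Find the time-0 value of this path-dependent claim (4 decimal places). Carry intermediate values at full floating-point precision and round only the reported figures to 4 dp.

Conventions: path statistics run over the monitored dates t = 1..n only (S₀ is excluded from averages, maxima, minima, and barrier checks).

price = 0.6556

Under the martingale measure an up-move has probability p* = 0.4643; value the claim as the probability-weighted average of per-path payoffs, discounted 6 periods at R = 1.03.
Enumerate all 2^6 = 64 price paths (U = up ×1.18, D = down ×0.9); each path with k up-moves has probability p*^k·(1−p*)^(6−k).
DDDDDD: Ā=45.6845, payoff=10.2755, prob=0.023637
UDDDDD: Ā=59.8975, payoff=0.0000, prob=0.020486
DUDDDD: Ā=56.8641, payoff=0.0000, prob=0.020486
UUDDDD: Ā=74.5552, payoff=0.0000, prob=0.017754
DDUDDD: Ā=54.1341, payoff=1.8259, prob=0.020486
UDUDDD: Ā=70.9759, payoff=0.0000, prob=0.017754
DUUDDD: Ā=67.9425, payoff=0.0000, prob=0.017754
UUUDDD: Ā=89.0802, payoff=0.0000, prob=0.015387
DDDUDD: Ā=51.6771, payoff=4.2829, prob=0.020486
UDDUDD: Ā=67.7545, payoff=0.0000, prob=0.017754
DUDUDD: Ā=64.7211, payoff=0.0000, prob=0.017754
UUDUDD: Ā=84.8566, payoff=0.0000, prob=0.015387
DDUUDD: Ā=61.9911, payoff=0.0000, prob=0.017754
UDUUDD: Ā=81.2772, payoff=0.0000, prob=0.015387
DUUUDD: Ā=78.2439, payoff=0.0000, prob=0.015387
UUUUDD: Ā=102.5865, payoff=0.0000, prob=0.013335
DDDDUD: Ā=49.4658, payoff=6.4942, prob=0.020486
UDDDUD: Ā=64.8552, payoff=0.0000, prob=0.017754
DUDDUD: Ā=61.8219, payoff=0.0000, prob=0.017754
UUDDUD: Ā=81.0553, payoff=0.0000, prob=0.015387
DDUDUD: Ā=59.0919, payoff=0.0000, prob=0.017754
UDUDUD: Ā=77.4760, payoff=0.0000, prob=0.015387
DUUDUD: Ā=74.4427, payoff=0.0000, prob=0.015387
UUUDUD: Ā=97.6026, payoff=0.0000, prob=0.013335
DDDUUD: Ā=56.6349, payoff=0.0000, prob=0.017754
UDDUUD: Ā=74.2546, payoff=0.0000, prob=0.015387
DUDUUD: Ā=71.2213, payoff=0.0000, prob=0.015387
UUDUUD: Ā=93.3790, payoff=0.0000, prob=0.013335
DDUUUD: Ā=68.4913, payoff=0.0000, prob=0.015387
UDUUUD: Ā=89.7997, payoff=0.0000, prob=0.013335
DUUUUD: Ā=86.7663, payoff=0.0000, prob=0.013335
UUUUUD: Ā=113.7603, payoff=0.0000, prob=0.011557
DDDDDU: Ā=47.4757, payoff=8.4843, prob=0.020486
UDDDDU: Ā=62.2459, payoff=0.0000, prob=0.017754
DUDDDU: Ā=59.2125, payoff=0.0000, prob=0.017754
UUDDDU: Ā=77.6342, payoff=0.0000, prob=0.015387
DDUDDU: Ā=56.4825, payoff=0.0000, prob=0.017754
UDUDDU: Ā=74.0549, payoff=0.0000, prob=0.015387
DUUDDU: Ā=71.0215, payoff=0.0000, prob=0.015387
UUUDDU: Ā=93.1171, payoff=0.0000, prob=0.013335
DDDUDU: Ā=54.0255, payoff=1.9345, prob=0.017754
UDDUDU: Ā=70.8335, payoff=0.0000, prob=0.015387
DUDUDU: Ā=67.8001, payoff=0.0000, prob=0.015387
UUDUDU: Ā=88.8935, payoff=0.0000, prob=0.013335
DDUUDU: Ā=65.0701, payoff=0.0000, prob=0.015387
UDUUDU: Ā=85.3142, payoff=0.0000, prob=0.013335
DUUUDU: Ā=82.2808, payoff=0.0000, prob=0.013335
UUUUDU: Ā=107.8793, payoff=0.0000, prob=0.011557
DDDDUU: Ā=51.8142, payoff=4.1458, prob=0.017754
UDDDUU: Ā=67.9342, payoff=0.0000, prob=0.015387
DUDDUU: Ā=64.9009, payoff=0.0000, prob=0.015387
UUDDUU: Ā=85.0923, payoff=0.0000, prob=0.013335
DDUDUU: Ā=62.1709, payoff=0.0000, prob=0.015387
UDUDUU: Ā=81.5129, payoff=0.0000, prob=0.013335
DUUDUU: Ā=78.4796, payoff=0.0000, prob=0.013335
UUUDUU: Ā=102.8955, payoff=0.0000, prob=0.011557
DDDUUU: Ā=59.7139, payoff=0.0000, prob=0.015387
UDDUUU: Ā=78.2915, payoff=0.0000, prob=0.013335
DUDUUU: Ā=75.2582, payoff=0.0000, prob=0.013335
UUDUUU: Ā=98.6718, payoff=0.0000, prob=0.011557
DDUUUU: Ā=72.5282, payoff=0.0000, prob=0.013335
UDUUUU: Ā=95.0925, payoff=0.0000, prob=0.011557
DUUUUU: Ā=92.0592, payoff=0.0000, prob=0.011557
UUUUUU: Ā=120.6998, payoff=0.0000, prob=0.010016
Price = Σ prob·payoff / R^6 = 0.782824 / 1.194052 = 0.6556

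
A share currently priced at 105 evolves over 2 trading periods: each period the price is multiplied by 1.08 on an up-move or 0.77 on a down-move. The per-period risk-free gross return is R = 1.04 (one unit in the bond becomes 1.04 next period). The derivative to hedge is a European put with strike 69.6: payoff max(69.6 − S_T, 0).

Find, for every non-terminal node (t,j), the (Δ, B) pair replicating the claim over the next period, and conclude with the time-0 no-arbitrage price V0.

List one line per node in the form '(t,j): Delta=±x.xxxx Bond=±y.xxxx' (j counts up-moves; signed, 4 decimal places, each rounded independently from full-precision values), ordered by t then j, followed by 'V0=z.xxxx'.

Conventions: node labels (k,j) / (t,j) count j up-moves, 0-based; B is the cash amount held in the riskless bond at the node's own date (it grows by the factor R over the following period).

Under the risk-neutral measure, an up-move has probability p* = (R−d)/(u−d) = 0.8710 and values discount at R = 1.04.
Expiry values: V(2,0)=7.3455, V(2,1)=0.0000, V(2,2)=0.0000
  t=1,j=0: stock 80.8500 → up 87.3180 (V=0.0000), down 62.2545 (V=7.3455). Price 0.9114; hedge Δ=-0.2931, bond B=24.6065.
  t=1,j=1: stock 113.4000 → up 122.4720 (V=0.0000), down 87.3180 (V=0.0000). Price 0.0000; hedge Δ=0.0000, bond B=0.0000.
  t=0,j=0: stock 105.0000 → up 113.4000 (V=0.0000), down 80.8500 (V=0.9114). Price 0.1131; hedge Δ=-0.0280, bond B=3.0529.
As a check, the time-0 holding Δ(0,0)·S0 + B(0,0) comes to 0.1131 — exactly V0.

(0,0): Delta=-0.0280 Bond=3.0529
(1,0): Delta=-0.2931 Bond=24.6065
(1,1): Delta=0.0000 Bond=0.0000
V0=0.1131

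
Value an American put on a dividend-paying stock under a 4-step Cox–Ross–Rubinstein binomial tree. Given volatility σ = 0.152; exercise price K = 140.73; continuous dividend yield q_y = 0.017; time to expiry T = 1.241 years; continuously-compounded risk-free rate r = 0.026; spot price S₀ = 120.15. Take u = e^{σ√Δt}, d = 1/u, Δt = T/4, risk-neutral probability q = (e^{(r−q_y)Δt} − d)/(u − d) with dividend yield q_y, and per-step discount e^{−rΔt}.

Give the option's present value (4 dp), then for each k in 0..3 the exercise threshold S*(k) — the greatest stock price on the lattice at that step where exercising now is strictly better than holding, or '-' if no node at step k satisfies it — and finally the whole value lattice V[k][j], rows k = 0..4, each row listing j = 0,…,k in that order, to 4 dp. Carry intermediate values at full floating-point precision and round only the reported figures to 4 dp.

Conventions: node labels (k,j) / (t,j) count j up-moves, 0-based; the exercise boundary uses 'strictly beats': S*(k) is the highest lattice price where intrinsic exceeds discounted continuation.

params: Δt=0.31025 u=1.08835 d=0.91882 q=0.49534 e^(-rΔt)=0.99197
t_4 payoffs: 55.0958 39.2956 20.5800 0.0000 0.0000
t_3: node(3,0) S=93.2001 payoff=47.5299 vs cont=46.8896 → 47.5299 [stop]  node(3,1) S=110.3963 payoff=30.3337 vs cont=29.7838 → 30.3337 [stop]  node(3,2) S=130.7654 payoff=9.9646 vs cont=10.3025 → 10.3025 [wait]  node(3,3) S=154.8928 payoff=0.0000 vs cont=0.0000 → 0.0000 [wait]  ⇒ S*(3)=110.3963
t_2: node(2,0) S=101.4344 payoff=39.2956 vs cont=38.6985 → 39.2956 [stop]  node(2,1) S=120.1500 payoff=20.5800 vs cont=20.2474 → 20.5800 [stop]  node(2,2) S=142.3187 payoff=0.0000 vs cont=5.1575 → 5.1575 [wait]  ⇒ S*(2)=120.1500
t_1: node(1,0) S=110.3963 payoff=30.3337 vs cont=29.7838 → 30.3337 [stop]  node(1,1) S=130.7654 payoff=9.9646 vs cont=12.8366 → 12.8366 [wait]  ⇒ S*(1)=110.3963
t_0: node(0,0) S=120.1500 payoff=20.5800 vs cont=21.4926 → 21.4926 [wait]  ⇒ S*(0)=-

price = 21.4926
boundary = - 110.3963 120.1500 110.3963
tree:
21.4926
30.3337 12.8366
39.2956 20.5800 5.1575
47.5299 30.3337 10.3025 0.0000
55.0958 39.2956 20.5800 0.0000 0.0000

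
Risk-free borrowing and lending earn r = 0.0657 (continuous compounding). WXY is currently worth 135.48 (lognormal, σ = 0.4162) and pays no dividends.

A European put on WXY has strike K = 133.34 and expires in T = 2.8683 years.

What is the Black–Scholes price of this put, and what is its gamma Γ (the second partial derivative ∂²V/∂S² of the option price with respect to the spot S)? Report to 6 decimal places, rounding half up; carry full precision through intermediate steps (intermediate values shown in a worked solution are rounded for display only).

σ√T = 0.4162·√2.8683 = 0.704879
d₁ = (ln(S/K) + (r+σ²/2)T) / (σ√T) = (ln(135.48/133.34) + (0.0657+0.4162²/2)·2.8683) / 0.704879 = (0.015922 + 0.436874) / 0.704879 = 0.642374
d₂ = d₁ − σ√T = 0.642374 − 0.704879 = -0.062504
e^{−rT} = 0.828244
N(−d₁) = 0.260315,  N(−d₂) = 0.524919
Put price V = K·e^{−rT}·N(−d₂) − S·N(−d₁) = 57.971081 − 35.267482 = 22.703599
φ(d₁) = (1/√(2π))·e^{−d₁²/2} = 0.324568
Γ = φ(d₁) / (S·σ·√T) = 0.003399

price = 22.703599
Γ = 0.003399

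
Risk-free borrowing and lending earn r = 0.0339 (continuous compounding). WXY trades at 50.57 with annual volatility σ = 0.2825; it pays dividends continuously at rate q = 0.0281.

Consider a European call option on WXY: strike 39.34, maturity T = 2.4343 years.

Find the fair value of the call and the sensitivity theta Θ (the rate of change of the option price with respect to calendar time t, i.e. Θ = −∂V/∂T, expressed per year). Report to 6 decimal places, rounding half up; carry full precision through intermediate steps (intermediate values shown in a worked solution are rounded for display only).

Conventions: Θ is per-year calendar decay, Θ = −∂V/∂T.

price = 14.028924
Θ = -0.958572

σ√T = 0.2825·√2.4343 = 0.440763
d₁ = (ln(S/K) + (r−q+σ²/2)T) / (σ√T) = (ln(50.57/39.34) + (0.0339−0.0281+0.2825²/2)·2.4343) / 0.440763 = (0.251117 + 0.111255) / 0.440763 = 0.822146
d₂ = d₁ − σ√T = 0.822146 − 0.440763 = 0.381383
e^{−rT} = 0.920790
e^{−qT} = 0.933883
N(d₁) = 0.794503,  N(d₂) = 0.648540
Call price V = S·e^{−qT}·N(d₁) − K·e^{−rT}·N(d₂) = 37.521581 − 23.492657 = 14.028924
φ(d₁) = (1/√(2π))·e^{−d₁²/2} = 0.284535
Θ = −S·e^{−qT}·φ(d₁)·σ/(2√T) + q·S·e^{−qT}·N(d₁) − r·K·e^{−rT}·N(d₂) = −1.216528 + 1.054356 − 0.796401 = -0.958572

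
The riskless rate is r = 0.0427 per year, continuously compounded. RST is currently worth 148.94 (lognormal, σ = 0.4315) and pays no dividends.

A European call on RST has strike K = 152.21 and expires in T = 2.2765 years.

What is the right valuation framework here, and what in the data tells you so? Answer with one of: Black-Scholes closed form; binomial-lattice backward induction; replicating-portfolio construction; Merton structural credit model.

framework: Black-Scholes closed form

Key observation: a European-exercise option on RST struck at 152.21 — a GBM underlying with constant parameters — admits an analytic price: the data contain no early exercise, no discrete tree, no debt structure.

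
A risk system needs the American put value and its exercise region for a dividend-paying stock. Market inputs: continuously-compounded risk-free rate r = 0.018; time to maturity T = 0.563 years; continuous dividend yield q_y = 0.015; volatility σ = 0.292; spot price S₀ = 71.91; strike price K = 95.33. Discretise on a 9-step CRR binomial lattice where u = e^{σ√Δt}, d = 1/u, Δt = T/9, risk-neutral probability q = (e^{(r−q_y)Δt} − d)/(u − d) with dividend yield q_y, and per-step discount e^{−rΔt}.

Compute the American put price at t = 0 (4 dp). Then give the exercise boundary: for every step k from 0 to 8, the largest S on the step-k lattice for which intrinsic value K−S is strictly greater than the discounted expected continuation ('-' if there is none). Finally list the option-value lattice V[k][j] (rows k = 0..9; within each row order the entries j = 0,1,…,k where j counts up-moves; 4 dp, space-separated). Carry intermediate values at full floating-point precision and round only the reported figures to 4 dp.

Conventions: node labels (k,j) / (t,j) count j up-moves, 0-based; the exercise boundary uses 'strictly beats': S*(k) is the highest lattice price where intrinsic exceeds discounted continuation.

price = 24.1085
boundary = - - 62.1375 57.7612 62.1375 66.8454 71.9100 77.3583 83.2194
tree:
24.1085
28.6295 19.3262
33.1925 23.8128 14.5694
37.5688 28.5121 18.8390 10.0339
41.6368 33.1925 23.5694 13.8203 6.0050
45.4184 37.5688 28.4846 18.3640 8.9896 2.8247
48.9337 41.6368 33.1925 23.4200 12.9956 4.7232 0.7994
52.2013 45.4184 37.5688 28.4846 17.9717 7.7002 1.5480 0.0000
55.2388 48.9337 41.6368 33.1925 23.4200 12.1106 2.9979 0.0000 0.0000
58.0624 52.2013 45.4184 37.5688 28.4846 17.9717 5.8055 0.0000 0.0000 0.0000

Δt=0.06256, u=1.07577, d=0.92957, q=0.48303, disc=e^(-rΔt)=0.99887
k=9 terminal: V=max(K-S,0) → 58.0624 52.2013 45.4184 37.5688 28.4846 17.9717 5.8055 0.0000 0.0000 0.0000
k=8: j=0 S=40.0912 intr=55.2388 cont=55.1692 V=55.2388[EX]; j=1 S=46.3963 intr=48.9337 cont=48.8699 V=48.9337[EX]; j=2 S=53.6932 intr=41.6368 cont=41.5799 V=41.6368[EX]; j=3 S=62.1375 intr=33.1925 cont=33.1434 V=33.1925[EX]; j=4 S=71.9100 intr=23.4200 cont=23.3802 V=23.4200[EX]; j=5 S=83.2194 intr=12.1106 cont=12.0814 V=12.1106[EX]; j=6 S=96.3074 intr=0.0000 cont=2.9979 V=2.9979[hold]; j=7 S=111.4538 intr=0.0000 cont=0.0000 V=0.0000[hold]; j=8 S=128.9823 intr=0.0000 cont=0.0000 V=0.0000[hold]  S*(8)=83.2194
k=7: j=0 S=43.1287 intr=52.2013 cont=52.1345 V=52.2013[EX]; j=1 S=49.9116 intr=45.4184 cont=45.3579 V=45.4184[EX]; j=2 S=57.7612 intr=37.5688 cont=37.5156 V=37.5688[EX]; j=3 S=66.8454 intr=28.4846 cont=28.4400 V=28.4846[EX]; j=4 S=77.3583 intr=17.9717 cont=17.9370 V=17.9717[EX]; j=5 S=89.5245 intr=5.8055 cont=7.7002 V=7.7002[hold]; j=6 S=103.6042 intr=0.0000 cont=1.5480 V=1.5480[hold]; j=7 S=119.8981 intr=0.0000 cont=0.0000 V=0.0000[hold]  S*(7)=77.3583
k=6: j=0 S=46.3963 intr=48.9337 cont=48.8699 V=48.9337[EX]; j=1 S=53.6932 intr=41.6368 cont=41.5799 V=41.6368[EX]; j=2 S=62.1375 intr=33.1925 cont=33.1434 V=33.1925[EX]; j=3 S=71.9100 intr=23.4200 cont=23.3802 V=23.4200[EX]; j=4 S=83.2194 intr=12.1106 cont=12.9956 V=12.9956[hold]; j=5 S=96.3074 intr=0.0000 cont=4.7232 V=4.7232[hold]; j=6 S=111.4538 intr=0.0000 cont=0.7994 V=0.7994[hold]  S*(6)=71.9100
k=5: j=0 S=49.9116 intr=45.4184 cont=45.3579 V=45.4184[EX]; j=1 S=57.7612 intr=37.5688 cont=37.5156 V=37.5688[EX]; j=2 S=66.8454 intr=28.4846 cont=28.4400 V=28.4846[EX]; j=3 S=77.3583 intr=17.9717 cont=18.3640 V=18.3640[hold]; j=4 S=89.5245 intr=5.8055 cont=8.9896 V=8.9896[hold]; j=5 S=103.6042 intr=0.0000 cont=2.8247 V=2.8247[hold]  S*(5)=66.8454
k=4: j=0 S=53.6932 intr=41.6368 cont=41.5799 V=41.6368[EX]; j=1 S=62.1375 intr=33.1925 cont=33.1434 V=33.1925[EX]; j=2 S=71.9100 intr=23.4200 cont=23.5694 V=23.5694[hold]; j=3 S=83.2194 intr=12.1106 cont=13.8203 V=13.8203[hold]; j=4 S=96.3074 intr=0.0000 cont=6.0050 V=6.0050[hold]  S*(4)=62.1375
k=3: j=0 S=57.7612 intr=37.5688 cont=37.5156 V=37.5688[EX]; j=1 S=66.8454 intr=28.4846 cont=28.5121 V=28.5121[hold]; j=2 S=77.3583 intr=17.9717 cont=18.8390 V=18.8390[hold]; j=3 S=89.5245 intr=5.8055 cont=10.0339 V=10.0339[hold]  S*(3)=57.7612
k=2: j=0 S=62.1375 intr=33.1925 cont=33.1567 V=33.1925[EX]; j=1 S=71.9100 intr=23.4200 cont=23.8128 V=23.8128[hold]; j=2 S=83.2194 intr=12.1106 cont=14.5694 V=14.5694[hold]  S*(2)=62.1375
k=1: j=0 S=66.8454 intr=28.4846 cont=28.6295 V=28.6295[hold]; j=1 S=77.3583 intr=17.9717 cont=19.3262 V=19.3262[hold]  S*(1)=-
k=0: j=0 S=71.9100 intr=23.4200 cont=24.1085 V=24.1085[hold]  S*(0)=-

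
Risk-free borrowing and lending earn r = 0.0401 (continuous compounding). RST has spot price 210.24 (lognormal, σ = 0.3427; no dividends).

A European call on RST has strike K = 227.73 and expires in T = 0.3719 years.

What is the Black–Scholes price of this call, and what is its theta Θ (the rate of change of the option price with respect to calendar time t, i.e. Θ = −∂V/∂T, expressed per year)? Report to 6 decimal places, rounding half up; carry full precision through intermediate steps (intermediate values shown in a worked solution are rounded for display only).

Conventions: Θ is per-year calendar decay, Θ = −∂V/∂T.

price = 11.889083
Θ = -26.118262

σ√T = 0.3427·√0.3719 = 0.208991
d₁ = (ln(S/K) + (r+σ²/2)T) / (σ√T) = (ln(210.24/227.73) + (0.0401+0.3427²/2)·0.3719) / 0.208991 = (-0.079911 + 0.036752) / 0.208991 = -0.206512
d₂ = d₁ − σ√T = -0.206512 − 0.208991 = -0.415503
e^{−rT} = 0.985197
N(d₁) = 0.418195,  N(d₂) = 0.338887
Call price V = S·N(d₁) − K·e^{−rT}·N(d₂) = 87.921381 − 76.032299 = 11.889083
φ(d₁) = (1/√(2π))·e^{−d₁²/2} = 0.390525
Θ = −S·φ(d₁)·σ/(2√T) − r·K·e^{−rT}·N(d₂) = −23.069366 − 3.048895 = -26.118262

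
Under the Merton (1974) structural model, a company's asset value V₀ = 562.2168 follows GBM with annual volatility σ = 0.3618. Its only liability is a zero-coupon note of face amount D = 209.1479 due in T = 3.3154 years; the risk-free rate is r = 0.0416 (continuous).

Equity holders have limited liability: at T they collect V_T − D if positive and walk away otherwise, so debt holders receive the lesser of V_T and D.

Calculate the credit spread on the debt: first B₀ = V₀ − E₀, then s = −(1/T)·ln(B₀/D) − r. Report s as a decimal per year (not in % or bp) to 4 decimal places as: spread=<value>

spread=0.0060

Equity is a call on the firm's assets struck at D = 209.1479:
d₁ = [ln(V₀/D) + (r + σ²/2)T] / (σ√T)
   = [ln(562.2168/209.1479) + (0.0416 + 0.5·0.3618²)·3.3154] / (0.3618·√3.3154)
   = [0.988846 + 0.354912] / 0.658774 = 2.039786
d₂ = d₁ − σ√T = 2.039786 − 0.658774 = 1.381012
N(d₁) = 0.979314,  N(d₂) = 0.916362,  e^(−rT) = 0.871168
E₀ = V₀·N(d₁) − D·e^(−rT)·N(d₂)
   = 562.2168·0.979314 − 209.1479·0.871168·0.916362 = 383.622987
B₀ = V₀ − E₀ = 562.2168 − 383.622987 = 178.593813
spread = −(1/T)·ln(B₀/D) − r = −(1/3.3154)·ln(178.593813/209.1479) − 0.0416 = 0.00603456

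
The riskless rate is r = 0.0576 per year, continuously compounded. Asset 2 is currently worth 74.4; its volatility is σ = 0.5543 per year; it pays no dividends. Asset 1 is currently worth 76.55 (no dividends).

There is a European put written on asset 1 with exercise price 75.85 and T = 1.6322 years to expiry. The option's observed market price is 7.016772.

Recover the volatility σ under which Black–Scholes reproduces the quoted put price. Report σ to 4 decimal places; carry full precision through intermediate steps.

sigma = 0.2804

At σ = 0.2804 the Black–Scholes value reproduces the quote:
σ√T = 0.2804·√1.6322 = 0.358232
d₁ = (ln(S/K) + (r+σ²/2)T) / (σ√T) = (ln(76.55/75.85) + (0.0576+0.2804²/2)·1.6322) / 0.358232 = (0.009186 + 0.158180) / 0.358232 = 0.467201
d₂ = d₁ − σ√T = 0.467201 − 0.358232 = 0.108968
e^{−rT} = 0.910269
N(−d₁) = 0.320178,  N(−d₂) = 0.456614
V = K·e^{−rT}·N(−d₂) − S·N(−d₁) = 31.526413 − 24.509641 = 7.016772 (equal to the quote); since ∂V/∂σ > 0 for all σ, the implied volatility is unique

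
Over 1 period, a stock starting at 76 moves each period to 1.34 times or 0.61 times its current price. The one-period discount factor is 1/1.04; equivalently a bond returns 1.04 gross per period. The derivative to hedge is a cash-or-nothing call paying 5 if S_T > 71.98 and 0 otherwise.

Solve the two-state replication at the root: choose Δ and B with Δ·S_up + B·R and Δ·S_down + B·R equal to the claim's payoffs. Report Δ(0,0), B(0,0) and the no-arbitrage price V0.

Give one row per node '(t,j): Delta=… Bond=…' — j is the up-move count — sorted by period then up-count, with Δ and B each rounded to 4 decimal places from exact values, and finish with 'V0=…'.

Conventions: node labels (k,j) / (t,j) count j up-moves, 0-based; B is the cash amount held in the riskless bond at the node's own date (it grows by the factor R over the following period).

The replicating-portfolio and risk-neutral prices coincide; use p* = (1.04−0.61)/(1.34−0.61) = 0.5890 for the latter.
Expiry values: V(1,0)=0.0000, V(1,1)=5.0000
  t=0,j=0: stock 76.0000 → up 101.8400 (V=5.0000), down 46.3600 (V=0.0000). Price 2.8319; hedge Δ=0.0901, bond B=-4.0174.
Verification: the root portfolio costs Δ(0,0)·S0 + B(0,0) = 2.8319, matching V0.

(0,0): Delta=0.0901 Bond=-4.0174
V0=2.8319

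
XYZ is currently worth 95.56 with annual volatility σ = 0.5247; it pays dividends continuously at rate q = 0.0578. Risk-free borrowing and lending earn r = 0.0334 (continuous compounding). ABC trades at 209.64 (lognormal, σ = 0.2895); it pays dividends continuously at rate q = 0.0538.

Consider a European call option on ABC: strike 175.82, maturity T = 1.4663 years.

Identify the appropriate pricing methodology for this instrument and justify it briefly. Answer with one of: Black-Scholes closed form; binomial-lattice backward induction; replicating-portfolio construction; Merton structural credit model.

Key observation: with ABC following a GBM at constant σ and r, the European call struck at 175.82 prices in closed form — nothing here needs a stepwise model or a balance sheet.

framework: Black-Scholes closed form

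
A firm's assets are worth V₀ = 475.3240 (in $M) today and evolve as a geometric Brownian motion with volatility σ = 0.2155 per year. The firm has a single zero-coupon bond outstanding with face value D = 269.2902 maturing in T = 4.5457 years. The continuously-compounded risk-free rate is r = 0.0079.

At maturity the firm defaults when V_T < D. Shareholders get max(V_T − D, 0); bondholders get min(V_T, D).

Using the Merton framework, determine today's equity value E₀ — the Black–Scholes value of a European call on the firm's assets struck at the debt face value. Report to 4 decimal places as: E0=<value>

Work the structural quantities from V₀ = 475.3240 against face 269.2902:
d₁ = [ln(V₀/D) + (r + σ²/2)T] / (σ√T)
   = [ln(475.3240/269.2902) + (0.0079 + 0.5·0.2155²)·4.5457] / (0.2155·√4.5457)
   = [0.568207 + 0.141463] / 0.459460 = 1.544574
d₂ = d₁ − σ√T = 1.544574 − 0.459460 = 1.085114
N(d₁) = 0.938775,  N(d₂) = 0.861064,  e^(−rT) = 0.964726
E₀ = V₀·N(d₁) − D·e^(−rT)·N(d₂)
   = 475.3240·0.938775 − 269.2902·0.964726·0.861064 = 222.525407

E0=222.5254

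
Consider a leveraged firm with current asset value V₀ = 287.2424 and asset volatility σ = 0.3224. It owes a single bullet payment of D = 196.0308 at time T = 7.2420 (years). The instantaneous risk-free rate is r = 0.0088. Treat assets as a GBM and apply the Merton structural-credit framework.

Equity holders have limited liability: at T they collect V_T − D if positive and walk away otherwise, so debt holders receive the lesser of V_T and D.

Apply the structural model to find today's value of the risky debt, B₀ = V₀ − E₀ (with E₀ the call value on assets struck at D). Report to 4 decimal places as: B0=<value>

B0=147.1369

With assets at 287.2424 and a single debt payment of 196.0308 at 7.2420 years:
d₁ = [ln(V₀/D) + (r + σ²/2)T] / (σ√T)
   = [ln(287.2424/196.0308) + (0.0088 + 0.5·0.3224²)·7.2420] / (0.3224·√7.2420)
   = [0.382055 + 0.440103] / 0.867609 = 0.947612
d₂ = d₁ − σ√T = 0.947612 − 0.867609 = 0.080003
N(d₁) = 0.828337,  N(d₂) = 0.531882,  e^(−rT) = 0.938259
E₀ = V₀·N(d₁) − D·e^(−rT)·N(d₂)
   = 287.2424·0.828337 − 196.0308·0.938259·0.531882 = 140.105515
B₀ = V₀ − E₀ = 287.2424 − 140.105515 = 147.136885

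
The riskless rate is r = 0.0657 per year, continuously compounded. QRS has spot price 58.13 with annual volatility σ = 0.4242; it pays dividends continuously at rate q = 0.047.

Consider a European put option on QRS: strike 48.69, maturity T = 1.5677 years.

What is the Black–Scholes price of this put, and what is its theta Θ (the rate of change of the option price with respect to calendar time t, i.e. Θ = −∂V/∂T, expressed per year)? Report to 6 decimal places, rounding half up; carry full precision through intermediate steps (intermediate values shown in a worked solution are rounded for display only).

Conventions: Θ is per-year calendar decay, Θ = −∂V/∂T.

price = 5.960422
Θ = -2.295424

σ√T = 0.4242·√1.5677 = 0.531132
d₁ = (ln(S/K) + (r−q+σ²/2)T) / (σ√T) = (ln(58.13/48.69) + (0.0657−0.047+0.4242²/2)·1.5677) / 0.531132 = (0.177208 + 0.170366) / 0.531132 = 0.654404
d₂ = d₁ − σ√T = 0.654404 − 0.531132 = 0.123272
e^{−rT} = 0.902129
e^{−qT} = 0.928967
N(−d₁) = 0.256426,  N(−d₂) = 0.450946
Put price V = K·e^{−rT}·N(−d₂) − S·e^{−qT}·N(−d₁) = 19.807636 − 13.847214 = 5.960422
φ(d₁) = (1/√(2π))·e^{−d₁²/2} = 0.322046
Θ = −S·e^{−qT}·φ(d₁)·σ/(2√T) − q·S·e^{−qT}·N(−d₁) + r·K·e^{−rT}·N(−d₂) = −2.945967 − 0.650819 + 1.301362 = -2.295424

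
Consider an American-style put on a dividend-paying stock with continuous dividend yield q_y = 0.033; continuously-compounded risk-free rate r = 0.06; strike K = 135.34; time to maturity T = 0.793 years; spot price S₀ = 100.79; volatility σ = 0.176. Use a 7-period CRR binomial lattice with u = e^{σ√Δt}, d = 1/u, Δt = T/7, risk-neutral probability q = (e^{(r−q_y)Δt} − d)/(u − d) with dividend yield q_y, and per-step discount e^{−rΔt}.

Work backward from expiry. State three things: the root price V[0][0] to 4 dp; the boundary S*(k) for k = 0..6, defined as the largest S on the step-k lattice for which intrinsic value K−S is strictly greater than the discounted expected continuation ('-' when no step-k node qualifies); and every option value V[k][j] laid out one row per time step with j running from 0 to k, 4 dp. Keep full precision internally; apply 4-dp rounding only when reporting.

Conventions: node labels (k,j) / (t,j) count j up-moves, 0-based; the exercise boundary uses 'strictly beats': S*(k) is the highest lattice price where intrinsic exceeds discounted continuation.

Δt=0.11329, u=1.06103, d=0.94248, q=0.51104, disc=e^(-rΔt)=0.99323
k=7 terminal: V=max(K-S,0) → 68.7621 60.3879 50.9604 40.3472 28.3990 14.9480 0.0000 0.0000
k=6: j=0 S=70.6410 intr=64.6990 cont=64.0457 V=64.6990[EX]; j=1 S=79.5263 intr=55.8137 cont=55.1937 V=55.8137[EX]; j=2 S=89.5291 intr=45.8109 cont=45.2282 V=45.8109[EX]; j=3 S=100.7900 intr=34.5500 cont=34.0093 V=34.5500[EX]; j=4 S=113.4673 intr=21.8727 cont=21.3792 V=21.8727[EX]; j=5 S=127.7392 intr=7.6008 cont=7.2595 V=7.6008[EX]; j=6 S=143.8063 intr=0.0000 cont=0.0000 V=0.0000[hold]  S*(6)=127.7392
k=5: j=0 S=74.9521 intr=60.3879 cont=59.7508 V=60.3879[EX]; j=1 S=84.3796 intr=50.9604 cont=50.3585 V=50.9604[EX]; j=2 S=94.9928 intr=40.3472 cont=39.7848 V=40.3472[EX]; j=3 S=106.9410 intr=28.3990 cont=27.8813 V=28.3990[EX]; j=4 S=120.3920 intr=14.9480 cont=14.4804 V=14.9480[EX]; j=5 S=135.5349 intr=0.0000 cont=3.6913 V=3.6913[hold]  S*(5)=120.3920
k=4: j=0 S=79.5263 intr=55.8137 cont=55.1937 V=55.8137[EX]; j=1 S=89.5291 intr=45.8109 cont=45.2282 V=45.8109[EX]; j=2 S=100.7900 intr=34.5500 cont=34.0093 V=34.5500[EX]; j=3 S=113.4673 intr=21.8727 cont=21.3792 V=21.8727[EX]; j=4 S=127.7392 intr=7.6008 cont=9.1331 V=9.1331[hold]  S*(4)=113.4673
k=3: j=0 S=84.3796 intr=50.9604 cont=50.3585 V=50.9604[EX]; j=1 S=94.9928 intr=40.3472 cont=39.7848 V=40.3472[EX]; j=2 S=106.9410 intr=28.3990 cont=27.8813 V=28.3990[EX]; j=3 S=120.3920 intr=14.9480 cont=15.2582 V=15.2582[hold]  S*(3)=106.9410
k=2: j=0 S=89.5291 intr=45.8109 cont=45.2282 V=45.8109[EX]; j=1 S=100.7900 intr=34.5500 cont=34.0093 V=34.5500[EX]; j=2 S=113.4673 intr=21.8727 cont=21.5367 V=21.8727[EX]  S*(2)=113.4673
k=1: j=0 S=94.9928 intr=40.3472 cont=39.7848 V=40.3472[EX]; j=1 S=106.9410 intr=28.3990 cont=27.8813 V=28.3990[EX]  S*(1)=106.9410
k=0: j=0 S=100.7900 intr=34.5500 cont=34.0093 V=34.5500[EX]  S*(0)=100.7900

price = 34.5500
boundary = 100.7900 106.9410 113.4673 106.9410 113.4673 120.3920 127.7392
tree:
34.5500
40.3472 28.3990
45.8109 34.5500 21.8727
50.9604 40.3472 28.3990 15.2582
55.8137 45.8109 34.5500 21.8727 9.1331
60.3879 50.9604 40.3472 28.3990 14.9480 3.6913
64.6990 55.8137 45.8109 34.5500 21.8727 7.6008 0.0000
68.7621 60.3879 50.9604 40.3472 28.3990 14.9480 0.0000 0.0000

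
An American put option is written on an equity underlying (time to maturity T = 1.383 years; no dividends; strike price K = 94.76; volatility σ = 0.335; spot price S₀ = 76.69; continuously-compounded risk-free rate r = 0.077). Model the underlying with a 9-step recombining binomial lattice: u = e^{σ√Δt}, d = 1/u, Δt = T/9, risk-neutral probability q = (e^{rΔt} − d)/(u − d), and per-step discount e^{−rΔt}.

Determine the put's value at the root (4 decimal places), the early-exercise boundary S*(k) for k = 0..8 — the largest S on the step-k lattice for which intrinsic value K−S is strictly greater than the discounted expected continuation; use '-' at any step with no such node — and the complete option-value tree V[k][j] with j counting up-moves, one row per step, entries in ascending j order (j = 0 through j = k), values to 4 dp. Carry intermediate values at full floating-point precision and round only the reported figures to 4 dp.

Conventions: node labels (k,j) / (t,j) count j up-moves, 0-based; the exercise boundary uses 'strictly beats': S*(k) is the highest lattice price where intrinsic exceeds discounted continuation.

price = 20.2942
boundary = - 67.2522 58.9759 67.2522 58.9759 67.2522 58.9759 67.2522 76.6900
tree:
20.2942
27.5078 13.9014
35.7841 19.8638 8.5506
43.0419 27.5078 13.0513 4.4664
49.4065 35.7841 19.3017 7.4068 1.7722
54.9879 43.0419 27.5078 11.9414 3.2638 0.3940
59.8824 49.4065 35.7841 18.5669 5.9141 0.8176 0.0000
64.1746 54.9879 43.0419 27.5078 10.4903 1.6968 0.0000 0.0000
67.9385 59.8824 49.4065 35.7841 18.0700 3.5213 0.0000 0.0000 0.0000
71.2393 64.1746 54.9879 43.0419 27.5078 7.3078 0.0000 0.0000 0.0000 0.0000

Δt=0.15367  u=1.14033  d=0.87694  q=0.51241  discount=0.98824
step 9 (expiry): payoffs max(K−S,0) = 71.2393 64.1746 54.9879 43.0419 27.5078 7.3078 0.0000 0.0000 0.0000 0.0000
step 8: (k=8,j=0): S=26.8215, K−S=67.9385, hold=66.8239 ⇒ V=67.9385 exercise | (k=8,j=1): S=34.8776, K−S=59.8824, hold=58.7678 ⇒ V=59.8824 exercise | (k=8,j=2): S=45.3535, K−S=49.4065, hold=48.2919 ⇒ V=49.4065 exercise | (k=8,j=3): S=58.9759, K−S=35.7841, hold=34.6695 ⇒ V=35.7841 exercise | (k=8,j=4): S=76.6900, K−S=18.0700, hold=16.9554 ⇒ V=18.0700 exercise | (k=8,j=5): S=99.7247, K−S=0.0000, hold=3.5213 ⇒ V=3.5213 continue | (k=8,j=6): S=129.6782, K−S=0.0000, hold=0.0000 ⇒ V=0.0000 continue | (k=8,j=7): S=168.6285, K−S=0.0000, hold=0.0000 ⇒ V=0.0000 continue | (k=8,j=8): S=219.2780, K−S=0.0000, hold=0.0000 ⇒ V=0.0000 continue  boundary S*=76.6900
step 7: (k=7,j=0): S=30.5854, K−S=64.1746, hold=63.0600 ⇒ V=64.1746 exercise | (k=7,j=1): S=39.7721, K−S=54.9879, hold=53.8733 ⇒ V=54.9879 exercise | (k=7,j=2): S=51.7181, K−S=43.0419, hold=41.9273 ⇒ V=43.0419 exercise | (k=7,j=3): S=67.2522, K−S=27.5078, hold=26.3931 ⇒ V=27.5078 exercise | (k=7,j=4): S=87.4522, K−S=7.3078, hold=10.4903 ⇒ V=10.4903 continue | (k=7,j=5): S=113.7195, K−S=0.0000, hold=1.6968 ⇒ V=1.6968 continue | (k=7,j=6): S=147.8764, K−S=0.0000, hold=0.0000 ⇒ V=0.0000 continue | (k=7,j=7): S=192.2928, K−S=0.0000, hold=0.0000 ⇒ V=0.0000 continue  boundary S*=67.2522
step 6: (k=6,j=0): S=34.8776, K−S=59.8824, hold=58.7678 ⇒ V=59.8824 exercise | (k=6,j=1): S=45.3535, K−S=49.4065, hold=48.2919 ⇒ V=49.4065 exercise | (k=6,j=2): S=58.9759, K−S=35.7841, hold=34.6695 ⇒ V=35.7841 exercise | (k=6,j=3): S=76.6900, K−S=18.0700, hold=18.5669 ⇒ V=18.5669 continue | (k=6,j=4): S=99.7247, K−S=0.0000, hold=5.9141 ⇒ V=5.9141 continue | (k=6,j=5): S=129.6782, K−S=0.0000, hold=0.8176 ⇒ V=0.8176 continue | (k=6,j=6): S=168.6285, K−S=0.0000, hold=0.0000 ⇒ V=0.0000 continue  boundary S*=58.9759
step 5: (k=5,j=0): S=39.7721, K−S=54.9879, hold=53.8733 ⇒ V=54.9879 exercise | (k=5,j=1): S=51.7181, K−S=43.0419, hold=41.9273 ⇒ V=43.0419 exercise | (k=5,j=2): S=67.2522, K−S=27.5078, hold=26.6448 ⇒ V=27.5078 exercise | (k=5,j=3): S=87.4522, K−S=7.3078, hold=11.9414 ⇒ V=11.9414 continue | (k=5,j=4): S=113.7195, K−S=0.0000, hold=3.2638 ⇒ V=3.2638 continue | (k=5,j=5): S=147.8764, K−S=0.0000, hold=0.3940 ⇒ V=0.3940 continue  boundary S*=67.2522
step 4: (k=4,j=0): S=45.3535, K−S=49.4065, hold=48.2919 ⇒ V=49.4065 exercise | (k=4,j=1): S=58.9759, K−S=35.7841, hold=34.6695 ⇒ V=35.7841 exercise | (k=4,j=2): S=76.6900, K−S=18.0700, hold=19.3017 ⇒ V=19.3017 continue | (k=4,j=3): S=99.7247, K−S=0.0000, hold=7.4068 ⇒ V=7.4068 continue | (k=4,j=4): S=129.6782, K−S=0.0000, hold=1.7722 ⇒ V=1.7722 continue  boundary S*=58.9759
step 3: (k=3,j=0): S=51.7181, K−S=43.0419, hold=41.9273 ⇒ V=43.0419 exercise | (k=3,j=1): S=67.2522, K−S=27.5078, hold=27.0169 ⇒ V=27.5078 exercise | (k=3,j=2): S=87.4522, K−S=7.3078, hold=13.0513 ⇒ V=13.0513 continue | (k=3,j=3): S=113.7195, K−S=0.0000, hold=4.4664 ⇒ V=4.4664 continue  boundary S*=67.2522
step 2: (k=2,j=0): S=58.9759, K−S=35.7841, hold=34.6695 ⇒ V=35.7841 exercise | (k=2,j=1): S=76.6900, K−S=18.0700, hold=19.8638 ⇒ V=19.8638 continue | (k=2,j=2): S=99.7247, K−S=0.0000, hold=8.5506 ⇒ V=8.5506 continue  boundary S*=58.9759
step 1: (k=1,j=0): S=67.2522, K−S=27.5078, hold=27.3015 ⇒ V=27.5078 exercise | (k=1,j=1): S=87.4522, K−S=7.3078, hold=13.9014 ⇒ V=13.9014 continue  boundary S*=67.2522
step 0: (k=0,j=0): S=76.6900, K−S=18.0700, hold=20.2942 ⇒ V=20.2942 continue  boundary S*=-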